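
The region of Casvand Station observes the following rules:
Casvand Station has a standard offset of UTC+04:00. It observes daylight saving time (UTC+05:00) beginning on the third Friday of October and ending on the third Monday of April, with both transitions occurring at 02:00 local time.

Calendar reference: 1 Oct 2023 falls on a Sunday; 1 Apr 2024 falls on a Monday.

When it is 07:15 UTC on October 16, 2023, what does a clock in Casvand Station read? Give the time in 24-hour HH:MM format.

11:15

1 October 2023 is a Sunday, so the first Friday is October 6 and the third is October 20.
1 April 2024 is a Monday, so the first Monday is April 1 and the third is April 15.
At the standard offset (UTC+04:00), 07:15 UTC + 4h = 11:15 Casvand Station standard time.
Daylight saving runs 20 October 2023 – 15 April 2024; the standard-time date in Casvand Station, October 16, 2023, is outside that window, so Casvand Station is on standard time at UTC+04:00.
07:15 UTC + 4h = 11:15 local.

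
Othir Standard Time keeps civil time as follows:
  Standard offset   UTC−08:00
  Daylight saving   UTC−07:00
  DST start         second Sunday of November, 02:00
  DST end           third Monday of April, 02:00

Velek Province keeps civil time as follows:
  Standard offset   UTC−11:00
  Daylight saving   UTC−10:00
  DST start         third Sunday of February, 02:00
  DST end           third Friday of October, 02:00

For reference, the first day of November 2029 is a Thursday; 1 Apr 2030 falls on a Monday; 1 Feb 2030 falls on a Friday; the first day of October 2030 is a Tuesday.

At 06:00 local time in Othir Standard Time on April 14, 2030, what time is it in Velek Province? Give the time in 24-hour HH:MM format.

03:00

1 November 2029 is a Thursday, so the first Sunday is November 4 and the second is November 11.
1 April 2030 is a Monday, so the first Monday is April 1 and the third is April 15.
April 14, 2030 lies within the daylight-saving period (11 November 2029 – 15 April 2030), so Othir Standard Time is on daylight time, UTC−07:00.
06:00 Othir Standard Time + 7h = 13:00 UTC.
1 February 2030 is a Friday, so the first Sunday is February 3 and the third is February 17.
1 October 2030 is a Tuesday, so the first Friday is October 4 and the third is October 18.
At the standard offset (UTC−11:00), 13:00 UTC − 11h = 02:00 Velek Province standard time.
The standard-time date in Velek Province, April 14, 2030, falls between 17 February and 18 October, so daylight saving is in effect and Velek Province is at UTC−10:00.
13:00 UTC − 10h = 03:00 Velek Province.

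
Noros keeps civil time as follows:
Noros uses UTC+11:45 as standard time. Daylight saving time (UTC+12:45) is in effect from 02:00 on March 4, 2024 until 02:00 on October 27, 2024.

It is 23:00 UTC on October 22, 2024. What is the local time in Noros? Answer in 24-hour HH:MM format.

11:45

At the standard offset (UTC+11:45), 23:00 UTC + 11h45m = 10:45 Noros standard time (rolling into the next day, 23 October 2024).
The standard-time date in Noros, October 23, 2024, falls between 4 March and 27 October, so daylight saving is in effect and Noros is at UTC+12:45.
23:00 UTC + 12h45m = 11:45 local (rolling into the next day, 23 October 2024).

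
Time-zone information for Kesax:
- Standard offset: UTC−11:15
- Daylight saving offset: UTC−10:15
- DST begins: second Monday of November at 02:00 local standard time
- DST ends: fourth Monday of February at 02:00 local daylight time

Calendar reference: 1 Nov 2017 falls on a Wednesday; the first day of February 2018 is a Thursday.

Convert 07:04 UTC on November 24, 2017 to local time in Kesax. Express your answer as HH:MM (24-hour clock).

20:49

1 November 2017 is a Wednesday, so the first Monday is November 6 and the second is November 13.
1 February 2018 is a Thursday, so the first Monday is February 5 and the fourth is February 26.
At the standard offset (UTC−11:15), 07:04 UTC − 11h15m = 19:49 Kesax standard time (rolling into the previous day, 23 November 2017).
Daylight saving runs 13 November 2017 – 26 February 2018; the standard-time date in Kesax, November 23, 2017, is inside that window, so Kesax is at UTC−10:15.
07:04 UTC − 10h15m = 20:49 local (rolling into the previous day, 23 November 2017).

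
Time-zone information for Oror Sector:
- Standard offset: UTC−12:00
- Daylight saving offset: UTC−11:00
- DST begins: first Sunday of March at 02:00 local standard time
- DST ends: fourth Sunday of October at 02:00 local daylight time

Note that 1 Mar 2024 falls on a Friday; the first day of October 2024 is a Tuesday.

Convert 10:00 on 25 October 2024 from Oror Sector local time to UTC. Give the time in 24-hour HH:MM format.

1 March 2024 is a Friday, so the first Sunday is March 3.
1 October 2024 is a Tuesday, so the first Sunday is October 6 and the fourth is October 27.
Daylight saving runs 3 March – 27 October; 25 October 2024 is inside that window, so Oror Sector is at UTC−11:00.
10:00 local + 11h = 21:00 UTC.

21:00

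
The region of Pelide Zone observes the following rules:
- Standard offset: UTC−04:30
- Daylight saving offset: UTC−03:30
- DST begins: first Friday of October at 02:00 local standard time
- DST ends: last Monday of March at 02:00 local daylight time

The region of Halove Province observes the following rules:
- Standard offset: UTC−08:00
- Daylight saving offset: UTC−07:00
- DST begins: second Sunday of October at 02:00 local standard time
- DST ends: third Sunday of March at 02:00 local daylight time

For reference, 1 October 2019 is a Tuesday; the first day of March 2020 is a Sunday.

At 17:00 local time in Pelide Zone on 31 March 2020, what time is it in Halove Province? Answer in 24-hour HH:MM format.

1 October 2019 is a Tuesday, so the first Friday is October 4.
1 March 2020 is a Sunday, so Mondays fall on 2, 9, 16, 23, 30; the last is March 30.
Daylight saving runs 4 October 2019 – 30 March 2020; 31 March 2020 is outside that window, so Pelide Zone is on standard time at UTC−04:30.
17:00 Pelide Zone + 4h30m = 21:30 UTC.
1 October 2019 is a Tuesday, so the first Sunday is October 6 and the second is October 13.
1 March 2020 is a Sunday, so the first Sunday is March 1 and the third is March 15.
At the standard offset (UTC−08:00), 21:30 UTC − 8h = 13:30 Halove Province standard time.
The standard-time date in Halove Province, 31 March 2020, does not fall between 13 October 2019 and 15 March 2020, so daylight saving is not in effect and Halove Province is at UTC−08:00.
21:30 UTC − 8h = 13:30 Halove Province.

13:30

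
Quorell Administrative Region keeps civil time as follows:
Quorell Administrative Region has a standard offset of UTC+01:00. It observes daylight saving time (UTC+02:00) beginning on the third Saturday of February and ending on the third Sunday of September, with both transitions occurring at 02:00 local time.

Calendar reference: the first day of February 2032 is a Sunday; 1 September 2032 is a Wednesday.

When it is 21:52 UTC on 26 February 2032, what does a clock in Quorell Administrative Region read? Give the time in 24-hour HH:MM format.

1 February 2032 is a Sunday, so the first Saturday is February 7 and the third is February 21.
1 September 2032 is a Wednesday, so the first Sunday is September 5 and the third is September 19.
At the standard offset (UTC+01:00), 21:52 UTC + 1h = 22:52 Quorell Administrative Region standard time.
Daylight saving runs 21 February – 19 September; the standard-time date in Quorell Administrative Region, 26 February 2032, is inside that window, so Quorell Administrative Region is at UTC+02:00.
21:52 UTC + 2h = 23:52 local.

23:52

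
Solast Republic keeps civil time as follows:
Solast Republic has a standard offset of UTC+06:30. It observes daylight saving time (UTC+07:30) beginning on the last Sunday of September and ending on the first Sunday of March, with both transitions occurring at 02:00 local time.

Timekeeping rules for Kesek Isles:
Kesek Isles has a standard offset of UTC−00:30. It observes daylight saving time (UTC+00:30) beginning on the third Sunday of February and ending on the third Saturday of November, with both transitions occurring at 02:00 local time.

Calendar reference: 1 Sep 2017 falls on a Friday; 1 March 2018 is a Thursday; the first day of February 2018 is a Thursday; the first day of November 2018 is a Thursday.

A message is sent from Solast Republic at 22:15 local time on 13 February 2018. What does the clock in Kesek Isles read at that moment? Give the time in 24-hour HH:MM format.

1 September 2017 is a Friday, so Sundays fall on 3, 10, 17, 24; the last is September 24.
1 March 2018 is a Thursday, so the first Sunday is March 4.
Daylight saving runs 24 September 2017 – 4 March 2018; 13 February 2018 is inside that window, so Solast Republic is at UTC+07:30.
22:15 Solast Republic − 7h30m = 14:45 UTC.
1 February 2018 is a Thursday, so the first Sunday is February 4 and the third is February 18.
1 November 2018 is a Thursday, so the first Saturday is November 3 and the third is November 17.
At the standard offset (UTC−00:30), 14:45 UTC − 0h30m = 14:15 Kesek Isles standard time.
The standard-time date in Kesek Isles, 13 February 2018, does not fall between 18 February and 17 November, so daylight saving is not in effect and Kesek Isles is at UTC−00:30.
14:45 UTC − 0h30m = 14:15 Kesek Isles.

14:15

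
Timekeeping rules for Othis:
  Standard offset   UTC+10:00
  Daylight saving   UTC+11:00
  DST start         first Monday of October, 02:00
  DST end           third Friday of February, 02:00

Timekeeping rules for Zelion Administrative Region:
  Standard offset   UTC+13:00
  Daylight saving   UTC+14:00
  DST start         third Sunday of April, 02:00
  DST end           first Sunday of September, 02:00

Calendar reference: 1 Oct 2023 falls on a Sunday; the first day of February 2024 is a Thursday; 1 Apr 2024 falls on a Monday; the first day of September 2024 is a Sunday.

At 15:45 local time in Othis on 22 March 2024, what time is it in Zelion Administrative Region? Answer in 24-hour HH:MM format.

1 October 2023 is a Sunday, so the first Monday is October 2.
1 February 2024 is a Thursday, so the first Friday is February 2 and the third is February 16.
22 March 2024 does not fall between 2 October 2023 and 16 February 2024, so daylight saving is not in effect and Othis is at UTC+10:00.
15:45 Othis − 10h = 05:45 UTC.
1 April 2024 is a Monday, so the first Sunday is April 7 and the third is April 21.
1 September 2024 is a Sunday, so the first Sunday is September 1.
At the standard offset (UTC+13:00), 05:45 UTC + 13h = 18:45 Zelion Administrative Region standard time.
Daylight saving runs 21 April – 1 September; the standard-time date in Zelion Administrative Region, 22 March 2024, is outside that window, so Zelion Administrative Region is on standard time at UTC+13:00.
05:45 UTC + 13h = 18:45 Zelion Administrative Region.

18:45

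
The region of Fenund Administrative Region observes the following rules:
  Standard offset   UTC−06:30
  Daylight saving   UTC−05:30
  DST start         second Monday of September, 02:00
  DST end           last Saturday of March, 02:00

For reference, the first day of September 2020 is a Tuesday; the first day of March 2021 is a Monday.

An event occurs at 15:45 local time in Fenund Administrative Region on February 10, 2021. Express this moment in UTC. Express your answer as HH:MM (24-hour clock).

21:15

1 September 2020 is a Tuesday, so the first Monday is September 7 and the second is September 14.
1 March 2021 is a Monday, so Saturdays fall on 6, 13, 20, 27; the last is March 27.
February 10, 2021 falls between 14 September 2020 and 27 March 2021, so daylight saving is in effect and Fenund Administrative Region is at UTC−05:30.
15:45 local + 5h30m = 21:15 UTC.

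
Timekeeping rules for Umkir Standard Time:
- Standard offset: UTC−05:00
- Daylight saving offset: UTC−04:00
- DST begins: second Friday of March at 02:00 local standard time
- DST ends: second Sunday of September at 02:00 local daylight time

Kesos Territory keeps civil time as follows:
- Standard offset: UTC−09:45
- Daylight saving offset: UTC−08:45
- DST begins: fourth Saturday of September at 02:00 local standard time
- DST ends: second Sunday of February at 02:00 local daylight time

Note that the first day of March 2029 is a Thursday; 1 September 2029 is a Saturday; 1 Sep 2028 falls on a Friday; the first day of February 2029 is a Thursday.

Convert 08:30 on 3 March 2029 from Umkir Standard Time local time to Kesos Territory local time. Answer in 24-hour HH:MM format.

1 March 2029 is a Thursday, so the first Friday is March 2 and the second is March 9.
1 September 2029 is a Saturday, so the first Sunday is September 2 and the second is September 9.
Daylight saving runs 9 March – 9 September; 3 March 2029 is outside that window, so Umkir Standard Time is on standard time at UTC−05:00.
08:30 Umkir Standard Time + 5h = 13:30 UTC.
1 September 2028 is a Friday, so the first Saturday is September 2 and the fourth is September 23.
1 February 2029 is a Thursday, so the first Sunday is February 4 and the second is February 11.
At the standard offset (UTC−09:45), 13:30 UTC − 9h45m = 03:45 Kesos Territory standard time.
The standard-time date in Kesos Territory, 3 March 2029, does not fall between 23 September 2028 and 11 February 2029, so daylight saving is not in effect and Kesos Territory is at UTC−09:45.
13:30 UTC − 9h45m = 03:45 Kesos Territory.

03:45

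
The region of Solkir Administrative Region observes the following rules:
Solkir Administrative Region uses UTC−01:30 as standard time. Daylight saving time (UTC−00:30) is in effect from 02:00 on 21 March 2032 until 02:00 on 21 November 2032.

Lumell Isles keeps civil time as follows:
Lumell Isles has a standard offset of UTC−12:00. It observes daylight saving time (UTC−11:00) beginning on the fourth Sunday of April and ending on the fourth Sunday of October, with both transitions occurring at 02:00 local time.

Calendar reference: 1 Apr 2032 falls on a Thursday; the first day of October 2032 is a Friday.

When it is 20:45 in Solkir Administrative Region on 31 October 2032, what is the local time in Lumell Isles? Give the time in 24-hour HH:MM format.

31 October 2032 falls between 21 March and 21 November, so daylight saving is in effect and Solkir Administrative Region is at UTC−00:30.
20:45 Solkir Administrative Region + 0h30m = 21:15 UTC.
1 April 2032 is a Thursday, so the first Sunday is April 4 and the fourth is April 25.
1 October 2032 is a Friday, so the first Sunday is October 3 and the fourth is October 24.
At the standard offset (UTC−12:00), 21:15 UTC − 12h = 09:15 Lumell Isles standard time.
The standard-time date in Lumell Isles, 31 October 2032, is outside the daylight-saving period (25 April – 24 October), so Lumell Isles is on standard time, UTC−12:00.
21:15 UTC − 12h = 09:15 Lumell Isles.

09:15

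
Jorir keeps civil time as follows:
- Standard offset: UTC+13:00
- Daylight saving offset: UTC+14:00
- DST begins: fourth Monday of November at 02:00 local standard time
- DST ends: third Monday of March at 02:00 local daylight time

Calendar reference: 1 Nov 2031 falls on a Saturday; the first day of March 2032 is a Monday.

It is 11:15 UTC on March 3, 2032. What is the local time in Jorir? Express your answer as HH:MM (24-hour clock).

1 November 2031 is a Saturday, so the first Monday is November 3 and the fourth is November 24.
1 March 2032 is a Monday, so the first Monday is March 1 and the third is March 15.
At the standard offset (UTC+13:00), 11:15 UTC + 13h = 00:15 Jorir standard time (rolling into the next day, 4 March 2032).
The standard-time date in Jorir, March 4, 2032, falls between 24 November 2031 and 15 March 2032, so daylight saving is in effect and Jorir is at UTC+14:00.
11:15 UTC + 14h = 01:15 local (rolling into the next day, 4 March 2032).

01:15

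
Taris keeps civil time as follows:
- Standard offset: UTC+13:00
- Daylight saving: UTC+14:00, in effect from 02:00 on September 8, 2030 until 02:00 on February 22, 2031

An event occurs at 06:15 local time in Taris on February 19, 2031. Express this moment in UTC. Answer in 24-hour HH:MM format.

16:15

February 19, 2031 falls between 8 September 2030 and 22 February 2031, so daylight saving is in effect and Taris is at UTC+14:00.
06:15 local − 14h = 16:15 UTC (rolling into the previous day, 18 February 2031).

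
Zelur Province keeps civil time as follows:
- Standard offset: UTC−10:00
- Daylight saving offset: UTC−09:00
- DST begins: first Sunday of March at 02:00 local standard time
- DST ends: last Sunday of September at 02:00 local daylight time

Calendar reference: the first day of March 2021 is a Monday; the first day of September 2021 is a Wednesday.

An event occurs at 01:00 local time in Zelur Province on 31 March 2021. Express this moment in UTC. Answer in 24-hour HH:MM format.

10:00

1 March 2021 is a Monday, so the first Sunday is March 7.
1 September 2021 is a Wednesday, so Sundays fall on 5, 12, 19, 26; the last is September 26.
31 March 2021 falls between 7 March and 26 September, so daylight saving is in effect and Zelur Province is at UTC−09:00.
01:00 local + 9h = 10:00 UTC.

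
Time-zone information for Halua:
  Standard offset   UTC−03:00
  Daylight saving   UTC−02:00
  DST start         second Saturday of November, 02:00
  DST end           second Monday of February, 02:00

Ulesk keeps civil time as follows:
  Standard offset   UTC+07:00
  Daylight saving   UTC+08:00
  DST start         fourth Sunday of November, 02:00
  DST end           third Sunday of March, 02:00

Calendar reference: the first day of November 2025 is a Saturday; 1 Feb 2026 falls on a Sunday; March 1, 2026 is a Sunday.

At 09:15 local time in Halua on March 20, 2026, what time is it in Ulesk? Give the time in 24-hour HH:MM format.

19:15

1 November 2025 is a Saturday, so the first Saturday is November 1 and the second is November 8.
1 February 2026 is a Sunday, so the first Monday is February 2 and the second is February 9.
March 20, 2026 does not fall between 8 November 2025 and 9 February 2026, so daylight saving is not in effect and Halua is at UTC−03:00.
09:15 Halua + 3h = 12:15 UTC.
1 November 2025 is a Saturday, so the first Sunday is November 2 and the fourth is November 23.
1 March 2026 is a Sunday, so the first Sunday is March 1 and the third is March 15.
At the standard offset (UTC+07:00), 12:15 UTC + 7h = 19:15 Ulesk standard time.
The standard-time date in Ulesk, March 20, 2026, does not fall between 23 November 2025 and 15 March 2026, so daylight saving is not in effect and Ulesk is at UTC+07:00.
12:15 UTC + 7h = 19:15 Ulesk.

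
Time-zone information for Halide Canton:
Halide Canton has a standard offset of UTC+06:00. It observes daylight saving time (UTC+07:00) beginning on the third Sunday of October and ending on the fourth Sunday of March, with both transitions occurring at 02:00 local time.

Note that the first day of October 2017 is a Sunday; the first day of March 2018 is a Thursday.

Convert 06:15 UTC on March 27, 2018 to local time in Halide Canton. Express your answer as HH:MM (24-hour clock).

1 October 2017 is a Sunday, so the first Sunday is October 1 and the third is October 15.
1 March 2018 is a Thursday, so the first Sunday is March 4 and the fourth is March 25.
At the standard offset (UTC+06:00), 06:15 UTC + 6h = 12:15 Halide Canton standard time.
The standard-time date in Halide Canton, March 27, 2018, is outside the daylight-saving period (15 October 2017 – 25 March 2018), so Halide Canton is on standard time, UTC+06:00.
06:15 UTC + 6h = 12:15 local.

12:15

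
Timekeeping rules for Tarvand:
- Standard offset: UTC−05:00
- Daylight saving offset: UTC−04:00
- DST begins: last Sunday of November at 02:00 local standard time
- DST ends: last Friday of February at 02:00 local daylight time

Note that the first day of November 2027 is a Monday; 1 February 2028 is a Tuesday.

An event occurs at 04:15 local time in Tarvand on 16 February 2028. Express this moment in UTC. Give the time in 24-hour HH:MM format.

08:15

1 November 2027 is a Monday, so Sundays fall on 7, 14, 21, 28; the last is November 28.
1 February 2028 is a Tuesday, so Fridays fall on 4, 11, 18, 25; the last is February 25.
16 February 2028 falls between 28 November 2027 and 25 February 2028, so daylight saving is in effect and Tarvand is at UTC−04:00.
04:15 local + 4h = 08:15 UTC.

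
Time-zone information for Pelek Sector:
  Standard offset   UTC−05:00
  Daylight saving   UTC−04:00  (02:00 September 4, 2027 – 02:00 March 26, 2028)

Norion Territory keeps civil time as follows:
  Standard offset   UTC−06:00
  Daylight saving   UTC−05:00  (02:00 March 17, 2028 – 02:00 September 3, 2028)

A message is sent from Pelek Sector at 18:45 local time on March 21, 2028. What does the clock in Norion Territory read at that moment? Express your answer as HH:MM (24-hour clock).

17:45

March 21, 2028 lies within the daylight-saving period (4 September 2027 – 26 March 2028), so Pelek Sector is on daylight time, UTC−04:00.
18:45 Pelek Sector + 4h = 22:45 UTC.
At the standard offset (UTC−06:00), 22:45 UTC − 6h = 16:45 Norion Territory standard time.
The standard-time date in Norion Territory, March 21, 2028, lies within the daylight-saving period (17 March – 3 September), so Norion Territory is on daylight time, UTC−05:00.
22:45 UTC − 5h = 17:45 Norion Territory.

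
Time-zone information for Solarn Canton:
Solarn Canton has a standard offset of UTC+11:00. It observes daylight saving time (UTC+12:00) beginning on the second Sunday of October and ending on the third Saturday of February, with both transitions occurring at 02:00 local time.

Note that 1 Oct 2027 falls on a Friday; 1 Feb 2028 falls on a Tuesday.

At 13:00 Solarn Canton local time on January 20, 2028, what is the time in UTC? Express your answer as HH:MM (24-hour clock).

1 October 2027 is a Friday, so the first Sunday is October 3 and the second is October 10.
1 February 2028 is a Tuesday, so the first Saturday is February 5 and the third is February 19.
January 20, 2028 lies within the daylight-saving period (10 October 2027 – 19 February 2028), so Solarn Canton is on daylight time, UTC+12:00.
13:00 local − 12h = 01:00 UTC.

01:00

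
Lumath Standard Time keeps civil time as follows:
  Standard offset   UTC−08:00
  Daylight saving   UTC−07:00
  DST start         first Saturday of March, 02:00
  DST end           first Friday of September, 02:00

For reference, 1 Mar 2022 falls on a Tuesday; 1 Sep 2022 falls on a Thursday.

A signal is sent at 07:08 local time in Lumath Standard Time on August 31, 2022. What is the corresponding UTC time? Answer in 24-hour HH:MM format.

14:08

1 March 2022 is a Tuesday, so the first Saturday is March 5.
1 September 2022 is a Thursday, so the first Friday is September 2.
August 31, 2022 falls between 5 March and 2 September, so daylight saving is in effect and Lumath Standard Time is at UTC−07:00.
07:08 local + 7h = 14:08 UTC.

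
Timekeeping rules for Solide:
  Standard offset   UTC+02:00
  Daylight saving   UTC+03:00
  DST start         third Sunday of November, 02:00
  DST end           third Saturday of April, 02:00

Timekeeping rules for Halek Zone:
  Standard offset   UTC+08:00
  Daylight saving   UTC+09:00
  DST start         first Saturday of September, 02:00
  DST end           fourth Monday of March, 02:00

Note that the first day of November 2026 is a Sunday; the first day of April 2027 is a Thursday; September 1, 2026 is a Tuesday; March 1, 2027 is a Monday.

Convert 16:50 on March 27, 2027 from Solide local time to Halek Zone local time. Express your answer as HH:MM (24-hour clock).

1 November 2026 is a Sunday, so the first Sunday is November 1 and the third is November 15.
1 April 2027 is a Thursday, so the first Saturday is April 3 and the third is April 17.
Daylight saving runs 15 November 2026 – 17 April 2027; March 27, 2027 is inside that window, so Solide is at UTC+03:00.
16:50 Solide − 3h = 13:50 UTC.
1 September 2026 is a Tuesday, so the first Saturday is September 5.
1 March 2027 is a Monday, so the first Monday is March 1 and the fourth is March 22.
At the standard offset (UTC+08:00), 13:50 UTC + 8h = 21:50 Halek Zone standard time.
The standard-time date in Halek Zone, March 27, 2027, is outside the daylight-saving period (5 September 2026 – 22 March 2027), so Halek Zone is on standard time, UTC+08:00.
13:50 UTC + 8h = 21:50 Halek Zone.

21:50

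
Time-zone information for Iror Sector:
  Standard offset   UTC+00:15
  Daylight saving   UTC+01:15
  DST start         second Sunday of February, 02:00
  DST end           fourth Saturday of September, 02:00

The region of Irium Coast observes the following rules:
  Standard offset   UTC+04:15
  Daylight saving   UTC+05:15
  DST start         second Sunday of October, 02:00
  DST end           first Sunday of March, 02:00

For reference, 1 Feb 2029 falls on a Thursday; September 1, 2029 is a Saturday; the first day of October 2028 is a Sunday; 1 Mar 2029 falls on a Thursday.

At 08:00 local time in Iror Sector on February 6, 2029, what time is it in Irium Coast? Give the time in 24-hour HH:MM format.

13:00

1 February 2029 is a Thursday, so the first Sunday is February 4 and the second is February 11.
1 September 2029 is a Saturday, so the first Saturday is September 1 and the fourth is September 22.
February 6, 2029 does not fall between 11 February and 22 September, so daylight saving is not in effect and Iror Sector is at UTC+00:15.
08:00 Iror Sector − 0h15m = 07:45 UTC.
1 October 2028 is a Sunday, so the first Sunday is October 1 and the second is October 8.
1 March 2029 is a Thursday, so the first Sunday is March 4.
At the standard offset (UTC+04:15), 07:45 UTC + 4h15m = 12:00 Irium Coast standard time.
The standard-time date in Irium Coast, February 6, 2029, falls between 8 October 2028 and 4 March 2029, so daylight saving is in effect and Irium Coast is at UTC+05:15.
07:45 UTC + 5h15m = 13:00 Irium Coast.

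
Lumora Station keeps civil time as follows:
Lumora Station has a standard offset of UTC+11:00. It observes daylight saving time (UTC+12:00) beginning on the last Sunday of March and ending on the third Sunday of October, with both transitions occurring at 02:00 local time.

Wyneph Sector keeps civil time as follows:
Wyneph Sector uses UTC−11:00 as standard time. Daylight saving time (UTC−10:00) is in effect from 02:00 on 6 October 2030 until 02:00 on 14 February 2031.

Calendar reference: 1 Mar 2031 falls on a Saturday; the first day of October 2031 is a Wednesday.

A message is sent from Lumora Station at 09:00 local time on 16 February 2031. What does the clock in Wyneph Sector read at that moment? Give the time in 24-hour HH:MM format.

11:00

1 March 2031 is a Saturday, so Sundays fall on 2, 9, 16, 23, 30; the last is March 30.
1 October 2031 is a Wednesday, so the first Sunday is October 5 and the third is October 19.
16 February 2031 does not fall between 30 March and 19 October, so daylight saving is not in effect and Lumora Station is at UTC+11:00.
09:00 Lumora Station − 11h = 22:00 UTC (rolling into the previous day, 15 February 2031).
At the standard offset (UTC−11:00), 22:00 UTC − 11h = 11:00 Wyneph Sector standard time.
The standard-time date in Wyneph Sector, 15 February 2031, is outside the daylight-saving period (6 October 2030 – 14 February 2031), so Wyneph Sector is on standard time, UTC−11:00.
22:00 UTC − 11h = 11:00 Wyneph Sector.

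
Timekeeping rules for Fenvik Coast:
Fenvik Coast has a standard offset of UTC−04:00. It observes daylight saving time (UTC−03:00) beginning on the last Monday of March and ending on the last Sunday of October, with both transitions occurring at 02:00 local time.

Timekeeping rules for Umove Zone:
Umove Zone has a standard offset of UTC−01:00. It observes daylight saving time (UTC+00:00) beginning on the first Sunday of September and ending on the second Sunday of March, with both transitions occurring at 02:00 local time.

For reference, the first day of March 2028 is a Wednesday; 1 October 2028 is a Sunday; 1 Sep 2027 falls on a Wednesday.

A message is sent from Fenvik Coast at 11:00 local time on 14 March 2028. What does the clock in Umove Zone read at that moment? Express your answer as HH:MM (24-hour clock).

1 March 2028 is a Wednesday, so Mondays fall on 6, 13, 20, 27; the last is March 27.
1 October 2028 is a Sunday, so Sundays fall on 1, 8, 15, 22, 29; the last is October 29.
14 March 2028 is outside the daylight-saving period (27 March – 29 October), so Fenvik Coast is on standard time, UTC−04:00.
11:00 Fenvik Coast + 4h = 15:00 UTC.
1 September 2027 is a Wednesday, so the first Sunday is September 5.
1 March 2028 is a Wednesday, so the first Sunday is March 5 and the second is March 12.
At the standard offset (UTC−01:00), 15:00 UTC − 1h = 14:00 Umove Zone standard time.
Daylight saving runs 5 September 2027 – 12 March 2028; the standard-time date in Umove Zone, 14 March 2028, is outside that window, so Umove Zone is on standard time at UTC−01:00.
15:00 UTC − 1h = 14:00 Umove Zone.

14:00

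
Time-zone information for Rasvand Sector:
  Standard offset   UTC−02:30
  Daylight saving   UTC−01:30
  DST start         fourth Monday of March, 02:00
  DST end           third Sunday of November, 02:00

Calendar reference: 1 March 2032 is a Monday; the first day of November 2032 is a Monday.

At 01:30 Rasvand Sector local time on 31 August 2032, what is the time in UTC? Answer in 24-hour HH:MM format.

03:00

1 March 2032 is a Monday, so the first Monday is March 1 and the fourth is March 22.
1 November 2032 is a Monday, so the first Sunday is November 7 and the third is November 21.
31 August 2032 lies within the daylight-saving period (22 March – 21 November), so Rasvand Sector is on daylight time, UTC−01:30.
01:30 local + 1h30m = 03:00 UTC.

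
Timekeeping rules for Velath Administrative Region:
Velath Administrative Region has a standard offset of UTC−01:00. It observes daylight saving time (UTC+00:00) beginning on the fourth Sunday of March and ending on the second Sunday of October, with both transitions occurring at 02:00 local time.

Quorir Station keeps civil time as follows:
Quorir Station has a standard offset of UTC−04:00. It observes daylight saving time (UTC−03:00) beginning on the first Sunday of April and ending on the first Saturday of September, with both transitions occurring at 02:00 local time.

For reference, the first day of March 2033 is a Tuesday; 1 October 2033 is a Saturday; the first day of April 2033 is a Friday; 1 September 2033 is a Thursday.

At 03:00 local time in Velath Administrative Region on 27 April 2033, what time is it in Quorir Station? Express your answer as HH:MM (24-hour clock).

1 March 2033 is a Tuesday, so the first Sunday is March 6 and the fourth is March 27.
1 October 2033 is a Saturday, so the first Sunday is October 2 and the second is October 9.
Daylight saving runs 27 March – 9 October; 27 April 2033 is inside that window, so Velath Administrative Region is at UTC+00:00.
03:00 Velath Administrative Region − 0h = 03:00 UTC.
1 April 2033 is a Friday, so the first Sunday is April 3.
1 September 2033 is a Thursday, so the first Saturday is September 3.
At the standard offset (UTC−04:00), 03:00 UTC − 4h = 23:00 Quorir Station standard time (rolling into the previous day, 26 April 2033).
Daylight saving runs 3 April – 3 September; the standard-time date in Quorir Station, 26 April 2033, is inside that window, so Quorir Station is at UTC−03:00.
03:00 UTC − 3h = 00:00 Quorir Station.

00:00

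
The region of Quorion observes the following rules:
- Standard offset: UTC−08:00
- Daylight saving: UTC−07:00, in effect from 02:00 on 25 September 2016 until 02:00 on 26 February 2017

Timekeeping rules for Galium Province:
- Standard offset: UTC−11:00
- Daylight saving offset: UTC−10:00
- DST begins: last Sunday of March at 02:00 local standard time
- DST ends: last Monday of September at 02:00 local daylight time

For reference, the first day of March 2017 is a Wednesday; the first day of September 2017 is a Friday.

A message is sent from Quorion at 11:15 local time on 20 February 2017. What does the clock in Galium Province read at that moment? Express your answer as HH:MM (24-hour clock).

Daylight saving runs 25 September 2016 – 26 February 2017; 20 February 2017 is inside that window, so Quorion is at UTC−07:00.
11:15 Quorion + 7h = 18:15 UTC.
1 March 2017 is a Wednesday, so Sundays fall on 5, 12, 19, 26; the last is March 26.
1 September 2017 is a Friday, so Mondays fall on 4, 11, 18, 25; the last is September 25.
At the standard offset (UTC−11:00), 18:15 UTC − 11h = 07:15 Galium Province standard time.
The standard-time date in Galium Province, 20 February 2017, does not fall between 26 March and 25 September, so daylight saving is not in effect and Galium Province is at UTC−11:00.
18:15 UTC − 11h = 07:15 Galium Province.

07:15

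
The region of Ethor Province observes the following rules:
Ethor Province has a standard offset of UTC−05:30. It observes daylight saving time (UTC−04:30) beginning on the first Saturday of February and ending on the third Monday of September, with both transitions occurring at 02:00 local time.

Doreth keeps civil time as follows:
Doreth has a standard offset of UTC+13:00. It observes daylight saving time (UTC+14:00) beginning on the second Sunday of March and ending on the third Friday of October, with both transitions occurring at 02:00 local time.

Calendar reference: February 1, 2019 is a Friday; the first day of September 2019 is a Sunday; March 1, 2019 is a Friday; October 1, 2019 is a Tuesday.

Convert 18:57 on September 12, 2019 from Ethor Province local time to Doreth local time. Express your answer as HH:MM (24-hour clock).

1 February 2019 is a Friday, so the first Saturday is February 2.
1 September 2019 is a Sunday, so the first Monday is September 2 and the third is September 16.
September 12, 2019 falls between 2 February and 16 September, so daylight saving is in effect and Ethor Province is at UTC−04:30.
18:57 Ethor Province + 4h30m = 23:27 UTC.
1 March 2019 is a Friday, so the first Sunday is March 3 and the second is March 10.
1 October 2019 is a Tuesday, so the first Friday is October 4 and the third is October 18.
At the standard offset (UTC+13:00), 23:27 UTC + 13h = 12:27 Doreth standard time (rolling into the next day, 13 September 2019).
Daylight saving runs 10 March – 18 October; the standard-time date in Doreth, September 13, 2019, is inside that window, so Doreth is at UTC+14:00.
23:27 UTC + 14h = 13:27 Doreth (rolling into the next day, 13 September 2019).

13:27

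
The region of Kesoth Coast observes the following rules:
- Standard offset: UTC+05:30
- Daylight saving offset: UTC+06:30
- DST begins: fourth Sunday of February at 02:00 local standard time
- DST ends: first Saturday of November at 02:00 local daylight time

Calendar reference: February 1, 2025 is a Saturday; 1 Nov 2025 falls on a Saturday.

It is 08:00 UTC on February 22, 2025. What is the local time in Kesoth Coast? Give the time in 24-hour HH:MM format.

1 February 2025 is a Saturday, so the first Sunday is February 2 and the fourth is February 23.
1 November 2025 is a Saturday, so the first Saturday is November 1.
At the standard offset (UTC+05:30), 08:00 UTC + 5h30m = 13:30 Kesoth Coast standard time.
The standard-time date in Kesoth Coast, February 22, 2025, is outside the daylight-saving period (23 February – 1 November), so Kesoth Coast is on standard time, UTC+05:30.
08:00 UTC + 5h30m = 13:30 local.

13:30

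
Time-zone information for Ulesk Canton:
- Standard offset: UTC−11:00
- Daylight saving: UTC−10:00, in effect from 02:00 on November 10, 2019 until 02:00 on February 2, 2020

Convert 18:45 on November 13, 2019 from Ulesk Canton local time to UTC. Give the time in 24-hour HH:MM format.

Daylight saving runs 10 November 2019 – 2 February 2020; November 13, 2019 is inside that window, so Ulesk Canton is at UTC−10:00.
18:45 local + 10h = 04:45 UTC (rolling into the next day, 14 November 2019).

04:45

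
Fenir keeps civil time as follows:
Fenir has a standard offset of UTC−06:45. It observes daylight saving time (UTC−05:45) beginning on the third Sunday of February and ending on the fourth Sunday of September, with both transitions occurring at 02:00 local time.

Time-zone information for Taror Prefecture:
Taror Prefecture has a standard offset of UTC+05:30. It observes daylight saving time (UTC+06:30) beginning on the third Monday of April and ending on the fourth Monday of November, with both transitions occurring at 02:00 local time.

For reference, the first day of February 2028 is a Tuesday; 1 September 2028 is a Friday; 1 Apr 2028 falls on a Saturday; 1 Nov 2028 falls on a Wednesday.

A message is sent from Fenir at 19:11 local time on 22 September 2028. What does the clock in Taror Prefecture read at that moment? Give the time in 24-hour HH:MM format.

07:26

1 February 2028 is a Tuesday, so the first Sunday is February 6 and the third is February 20.
1 September 2028 is a Friday, so the first Sunday is September 3 and the fourth is September 24.
22 September 2028 falls between 20 February and 24 September, so daylight saving is in effect and Fenir is at UTC−05:45.
19:11 Fenir + 5h45m = 00:56 UTC (rolling into the next day, 23 September 2028).
1 April 2028 is a Saturday, so the first Monday is April 3 and the third is April 17.
1 November 2028 is a Wednesday, so the first Monday is November 6 and the fourth is November 27.
At the standard offset (UTC+05:30), 00:56 UTC + 5h30m = 06:26 Taror Prefecture standard time.
The standard-time date in Taror Prefecture, 23 September 2028, falls between 17 April and 27 November, so daylight saving is in effect and Taror Prefecture is at UTC+06:30.
00:56 UTC + 6h30m = 07:26 Taror Prefecture.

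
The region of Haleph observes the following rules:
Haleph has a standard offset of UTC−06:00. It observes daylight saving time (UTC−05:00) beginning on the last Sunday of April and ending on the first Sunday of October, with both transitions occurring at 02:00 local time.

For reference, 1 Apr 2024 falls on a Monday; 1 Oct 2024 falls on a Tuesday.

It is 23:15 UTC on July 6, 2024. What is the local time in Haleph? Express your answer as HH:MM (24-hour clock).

18:15

1 April 2024 is a Monday, so Sundays fall on 7, 14, 21, 28; the last is April 28.
1 October 2024 is a Tuesday, so the first Sunday is October 6.
At the standard offset (UTC−06:00), 23:15 UTC − 6h = 17:15 Haleph standard time.
Daylight saving runs 28 April – 6 October; the standard-time date in Haleph, July 6, 2024, is inside that window, so Haleph is at UTC−05:00.
23:15 UTC − 5h = 18:15 local.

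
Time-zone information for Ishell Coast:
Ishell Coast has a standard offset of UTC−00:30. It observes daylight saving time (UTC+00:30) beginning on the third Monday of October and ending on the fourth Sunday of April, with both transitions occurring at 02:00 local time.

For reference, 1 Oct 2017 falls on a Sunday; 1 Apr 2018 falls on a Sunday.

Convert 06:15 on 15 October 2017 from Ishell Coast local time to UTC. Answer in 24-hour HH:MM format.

1 October 2017 is a Sunday, so the first Monday is October 2 and the third is October 16.
1 April 2018 is a Sunday, so the first Sunday is April 1 and the fourth is April 22.
Daylight saving runs 16 October 2017 – 22 April 2018; 15 October 2017 is outside that window, so Ishell Coast is on standard time at UTC−00:30.
06:15 local + 0h30m = 06:45 UTC.

06:45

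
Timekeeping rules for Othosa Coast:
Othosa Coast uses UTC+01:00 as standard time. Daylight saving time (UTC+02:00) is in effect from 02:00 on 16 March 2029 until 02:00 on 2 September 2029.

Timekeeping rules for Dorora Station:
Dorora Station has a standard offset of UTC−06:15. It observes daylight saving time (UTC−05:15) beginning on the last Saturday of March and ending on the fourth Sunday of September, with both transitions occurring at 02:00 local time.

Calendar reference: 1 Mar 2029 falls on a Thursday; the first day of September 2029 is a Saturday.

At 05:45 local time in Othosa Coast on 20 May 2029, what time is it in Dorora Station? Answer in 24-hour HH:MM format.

22:30

20 May 2029 falls between 16 March and 2 September, so daylight saving is in effect and Othosa Coast is at UTC+02:00.
05:45 Othosa Coast − 2h = 03:45 UTC.
1 March 2029 is a Thursday, so Saturdays fall on 3, 10, 17, 24, 31; the last is March 31.
1 September 2029 is a Saturday, so the first Sunday is September 2 and the fourth is September 23.
At the standard offset (UTC−06:15), 03:45 UTC − 6h15m = 21:30 Dorora Station standard time (rolling into the previous day, 19 May 2029).
The standard-time date in Dorora Station, 19 May 2029, falls between 31 March and 23 September, so daylight saving is in effect and Dorora Station is at UTC−05:15.
03:45 UTC − 5h15m = 22:30 Dorora Station (rolling into the previous day, 19 May 2029).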